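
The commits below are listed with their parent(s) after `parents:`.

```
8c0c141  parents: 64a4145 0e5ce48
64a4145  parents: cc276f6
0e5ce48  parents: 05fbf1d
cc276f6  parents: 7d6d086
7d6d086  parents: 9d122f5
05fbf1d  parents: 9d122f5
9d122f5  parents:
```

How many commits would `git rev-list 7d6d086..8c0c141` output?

Reachable from 8c0c141: {05fbf1d, 0e5ce48, 64a4145, 7d6d086, 8c0c141, 9d122f5, cc276f6}.
Reachable from 7d6d086: {7d6d086, 9d122f5}.
In 8c0c141's history but not 7d6d086's: {05fbf1d, 0e5ce48, 64a4145, 8c0c141, cc276f6} — 5 commits.

5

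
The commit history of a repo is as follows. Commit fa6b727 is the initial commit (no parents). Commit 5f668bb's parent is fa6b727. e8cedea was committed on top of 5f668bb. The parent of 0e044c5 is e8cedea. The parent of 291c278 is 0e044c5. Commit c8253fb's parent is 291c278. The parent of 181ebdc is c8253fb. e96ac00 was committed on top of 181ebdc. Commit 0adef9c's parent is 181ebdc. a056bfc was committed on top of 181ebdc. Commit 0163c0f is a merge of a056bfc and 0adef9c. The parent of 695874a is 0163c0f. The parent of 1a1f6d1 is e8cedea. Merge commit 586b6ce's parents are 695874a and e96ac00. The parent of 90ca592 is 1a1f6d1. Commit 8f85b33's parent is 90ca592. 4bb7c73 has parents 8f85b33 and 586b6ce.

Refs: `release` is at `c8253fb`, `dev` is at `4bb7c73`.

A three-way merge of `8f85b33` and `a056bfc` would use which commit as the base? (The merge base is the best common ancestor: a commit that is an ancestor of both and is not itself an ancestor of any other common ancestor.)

Ancestors of 8f85b33: {1a1f6d1, 5f668bb, 8f85b33, 90ca592, e8cedea, fa6b727}.
Ancestors of a056bfc: {0e044c5, 181ebdc, 291c278, 5f668bb, a056bfc, c8253fb, e8cedea, fa6b727}.
Common ancestors: {5f668bb, e8cedea, fa6b727}.
Among these, e8cedea is not an ancestor of any other common ancestor — it is the merge base.

e8cedea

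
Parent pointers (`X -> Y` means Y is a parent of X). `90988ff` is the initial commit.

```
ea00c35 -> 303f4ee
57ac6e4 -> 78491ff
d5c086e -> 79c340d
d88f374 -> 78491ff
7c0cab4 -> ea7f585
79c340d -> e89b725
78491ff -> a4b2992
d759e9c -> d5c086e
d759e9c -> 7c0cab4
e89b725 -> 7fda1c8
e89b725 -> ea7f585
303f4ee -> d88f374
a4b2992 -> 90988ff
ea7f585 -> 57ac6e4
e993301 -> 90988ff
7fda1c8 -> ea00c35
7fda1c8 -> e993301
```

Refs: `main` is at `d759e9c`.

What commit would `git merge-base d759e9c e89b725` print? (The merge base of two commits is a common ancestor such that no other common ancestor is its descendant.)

e89b725

Ancestors of d759e9c: {303f4ee, 57ac6e4, 78491ff, 79c340d, 7c0cab4, 7fda1c8, 90988ff, a4b2992, d5c086e, d759e9c, d88f374, e89b725, e993301, ea00c35, ea7f585}.
Ancestors of e89b725: {303f4ee, 57ac6e4, 78491ff, 7fda1c8, 90988ff, a4b2992, d88f374, e89b725, e993301, ea00c35, ea7f585}.
Common ancestors: {303f4ee, 57ac6e4, 78491ff, 7fda1c8, 90988ff, a4b2992, d88f374, e89b725, e993301, ea00c35, ea7f585}.
Among these, e89b725 is not an ancestor of any other common ancestor — it is the merge base.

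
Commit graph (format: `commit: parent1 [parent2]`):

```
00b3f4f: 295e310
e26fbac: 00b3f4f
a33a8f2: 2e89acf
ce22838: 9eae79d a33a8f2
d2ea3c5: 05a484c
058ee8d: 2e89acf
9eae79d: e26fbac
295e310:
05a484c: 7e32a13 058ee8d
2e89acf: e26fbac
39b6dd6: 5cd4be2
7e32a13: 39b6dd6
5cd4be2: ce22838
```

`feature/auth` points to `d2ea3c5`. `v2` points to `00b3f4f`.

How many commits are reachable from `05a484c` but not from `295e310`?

11

Reachable from 05a484c: {00b3f4f, 058ee8d, 05a484c, 295e310, 2e89acf, 39b6dd6, 5cd4be2, 7e32a13, 9eae79d, a33a8f2, ce22838, e26fbac}.
Reachable from 295e310: {295e310}.
In 05a484c's history but not 295e310's: {00b3f4f, 058ee8d, 05a484c, 2e89acf, 39b6dd6, 5cd4be2, 7e32a13, 9eae79d, a33a8f2, ce22838, e26fbac} — 11 commits.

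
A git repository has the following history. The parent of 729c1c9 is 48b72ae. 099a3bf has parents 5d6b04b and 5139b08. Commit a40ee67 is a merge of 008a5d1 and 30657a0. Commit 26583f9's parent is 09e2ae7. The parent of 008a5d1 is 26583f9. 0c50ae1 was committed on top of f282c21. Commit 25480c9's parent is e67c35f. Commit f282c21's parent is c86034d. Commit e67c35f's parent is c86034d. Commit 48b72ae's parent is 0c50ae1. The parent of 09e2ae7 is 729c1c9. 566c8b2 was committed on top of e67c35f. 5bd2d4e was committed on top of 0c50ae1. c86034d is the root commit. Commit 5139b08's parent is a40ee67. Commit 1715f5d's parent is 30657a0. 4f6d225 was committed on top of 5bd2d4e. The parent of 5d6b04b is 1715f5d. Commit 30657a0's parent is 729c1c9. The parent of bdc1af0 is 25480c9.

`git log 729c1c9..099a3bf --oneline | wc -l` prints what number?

Reachable from 099a3bf: {008a5d1, 099a3bf, 09e2ae7, 0c50ae1, 1715f5d, 26583f9, 30657a0, 48b72ae, 5139b08, 5d6b04b, 729c1c9, a40ee67, c86034d, f282c21}.
Reachable from 729c1c9: {0c50ae1, 48b72ae, 729c1c9, c86034d, f282c21}.
In 099a3bf's history but not 729c1c9's: {008a5d1, 099a3bf, 09e2ae7, 1715f5d, 26583f9, 30657a0, 5139b08, 5d6b04b, a40ee67} — 9 commits.

9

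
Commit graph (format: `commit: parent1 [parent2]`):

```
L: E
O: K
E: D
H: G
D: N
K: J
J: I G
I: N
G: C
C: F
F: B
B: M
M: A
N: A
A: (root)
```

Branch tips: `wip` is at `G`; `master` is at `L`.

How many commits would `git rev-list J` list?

Walking parent pointers from J: reachable set = {A, B, C, F, G, I, J, M, N}.
That is 9 commits.

9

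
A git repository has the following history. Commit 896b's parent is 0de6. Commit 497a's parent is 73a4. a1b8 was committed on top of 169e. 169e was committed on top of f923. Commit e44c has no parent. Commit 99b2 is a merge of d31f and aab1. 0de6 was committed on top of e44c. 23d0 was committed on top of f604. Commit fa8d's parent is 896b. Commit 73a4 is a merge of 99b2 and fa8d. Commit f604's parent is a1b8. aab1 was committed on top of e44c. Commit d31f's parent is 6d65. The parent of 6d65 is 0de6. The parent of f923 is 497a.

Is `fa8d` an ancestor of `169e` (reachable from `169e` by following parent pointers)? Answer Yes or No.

Ancestors of 169e (commits reachable by following parents): {0de6, 169e, 497a, 6d65, 73a4, 896b, 99b2, aab1, d31f, e44c, f923, fa8d}.
fa8d is in that set, so it is an ancestor of 169e.

Yes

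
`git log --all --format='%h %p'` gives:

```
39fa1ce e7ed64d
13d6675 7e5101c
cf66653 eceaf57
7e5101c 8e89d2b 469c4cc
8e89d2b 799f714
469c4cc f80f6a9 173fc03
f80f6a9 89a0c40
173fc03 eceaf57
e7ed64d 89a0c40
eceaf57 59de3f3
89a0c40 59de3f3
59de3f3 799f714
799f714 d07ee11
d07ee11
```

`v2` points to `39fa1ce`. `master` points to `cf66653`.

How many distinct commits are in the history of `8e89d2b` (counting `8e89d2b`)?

Walking parent pointers from 8e89d2b: reachable set = {799f714, 8e89d2b, d07ee11}.
That is 3 commits.

3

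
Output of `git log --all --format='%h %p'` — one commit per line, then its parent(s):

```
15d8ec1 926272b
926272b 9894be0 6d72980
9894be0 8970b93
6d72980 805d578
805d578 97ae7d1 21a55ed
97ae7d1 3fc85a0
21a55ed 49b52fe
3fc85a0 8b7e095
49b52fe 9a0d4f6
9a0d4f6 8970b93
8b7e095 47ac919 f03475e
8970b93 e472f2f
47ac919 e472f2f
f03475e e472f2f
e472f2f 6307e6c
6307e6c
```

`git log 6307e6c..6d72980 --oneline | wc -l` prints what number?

Reachable from 6d72980: {21a55ed, 3fc85a0, 47ac919, 49b52fe, 6307e6c, 6d72980, 805d578, 8970b93, 8b7e095, 97ae7d1, 9a0d4f6, e472f2f, f03475e}.
Reachable from 6307e6c: {6307e6c}.
In 6d72980's history but not 6307e6c's: {21a55ed, 3fc85a0, 47ac919, 49b52fe, 6d72980, 805d578, 8970b93, 8b7e095, 97ae7d1, 9a0d4f6, e472f2f, f03475e} — 12 commits.

12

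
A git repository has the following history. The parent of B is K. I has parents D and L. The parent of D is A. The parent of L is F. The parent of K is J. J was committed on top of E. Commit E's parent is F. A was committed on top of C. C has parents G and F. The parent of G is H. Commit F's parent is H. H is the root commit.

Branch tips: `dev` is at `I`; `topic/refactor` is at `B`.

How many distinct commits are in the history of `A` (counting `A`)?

Walking parent pointers from A: reachable set = {A, C, F, G, H}.
That is 5 commits.

5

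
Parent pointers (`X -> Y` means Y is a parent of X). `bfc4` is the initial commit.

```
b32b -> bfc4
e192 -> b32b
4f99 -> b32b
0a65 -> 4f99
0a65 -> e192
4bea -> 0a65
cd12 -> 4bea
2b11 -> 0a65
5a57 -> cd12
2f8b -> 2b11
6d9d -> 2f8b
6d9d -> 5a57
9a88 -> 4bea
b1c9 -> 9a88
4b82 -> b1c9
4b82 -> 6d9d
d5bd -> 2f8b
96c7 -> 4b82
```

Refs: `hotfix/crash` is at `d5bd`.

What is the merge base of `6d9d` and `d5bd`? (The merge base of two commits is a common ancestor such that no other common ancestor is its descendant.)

Ancestors of 6d9d: {0a65, 2b11, 2f8b, 4bea, 4f99, 5a57, 6d9d, b32b, bfc4, cd12, e192}.
Ancestors of d5bd: {0a65, 2b11, 2f8b, 4f99, b32b, bfc4, d5bd, e192}.
Common ancestors: {0a65, 2b11, 2f8b, 4f99, b32b, bfc4, e192}.
Among these, 2f8b is not an ancestor of any other common ancestor — it is the merge base.

2f8b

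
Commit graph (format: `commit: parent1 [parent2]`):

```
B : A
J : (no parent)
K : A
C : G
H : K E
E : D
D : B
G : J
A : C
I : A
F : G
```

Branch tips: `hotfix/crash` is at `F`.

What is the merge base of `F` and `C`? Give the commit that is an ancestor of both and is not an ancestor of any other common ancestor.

G

Ancestors of F: {F, G, J}.
Ancestors of C: {C, G, J}.
Common ancestors: {G, J}.
Among these, G is not an ancestor of any other common ancestor — it is the merge base.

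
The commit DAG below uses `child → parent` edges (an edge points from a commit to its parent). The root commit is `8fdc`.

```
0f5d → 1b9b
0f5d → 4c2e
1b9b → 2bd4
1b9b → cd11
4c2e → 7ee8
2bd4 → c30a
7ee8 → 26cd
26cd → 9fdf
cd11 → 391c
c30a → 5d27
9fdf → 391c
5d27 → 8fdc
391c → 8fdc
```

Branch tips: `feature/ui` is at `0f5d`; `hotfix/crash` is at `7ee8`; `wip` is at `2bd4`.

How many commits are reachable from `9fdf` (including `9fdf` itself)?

Walking parent pointers from 9fdf: reachable set = {391c, 8fdc, 9fdf}.
That is 3 commits.

3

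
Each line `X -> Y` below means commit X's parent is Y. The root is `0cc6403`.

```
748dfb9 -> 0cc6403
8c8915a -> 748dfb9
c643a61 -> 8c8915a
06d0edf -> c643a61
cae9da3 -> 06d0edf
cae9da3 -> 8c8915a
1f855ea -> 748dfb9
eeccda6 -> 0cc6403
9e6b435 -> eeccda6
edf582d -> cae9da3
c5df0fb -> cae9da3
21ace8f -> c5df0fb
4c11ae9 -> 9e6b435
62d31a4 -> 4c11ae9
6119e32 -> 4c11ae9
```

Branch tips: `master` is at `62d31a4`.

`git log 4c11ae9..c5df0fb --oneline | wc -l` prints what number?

Reachable from c5df0fb: {06d0edf, 0cc6403, 748dfb9, 8c8915a, c5df0fb, c643a61, cae9da3}.
Reachable from 4c11ae9: {0cc6403, 4c11ae9, 9e6b435, eeccda6}.
In c5df0fb's history but not 4c11ae9's: {06d0edf, 748dfb9, 8c8915a, c5df0fb, c643a61, cae9da3} — 6 commits.

6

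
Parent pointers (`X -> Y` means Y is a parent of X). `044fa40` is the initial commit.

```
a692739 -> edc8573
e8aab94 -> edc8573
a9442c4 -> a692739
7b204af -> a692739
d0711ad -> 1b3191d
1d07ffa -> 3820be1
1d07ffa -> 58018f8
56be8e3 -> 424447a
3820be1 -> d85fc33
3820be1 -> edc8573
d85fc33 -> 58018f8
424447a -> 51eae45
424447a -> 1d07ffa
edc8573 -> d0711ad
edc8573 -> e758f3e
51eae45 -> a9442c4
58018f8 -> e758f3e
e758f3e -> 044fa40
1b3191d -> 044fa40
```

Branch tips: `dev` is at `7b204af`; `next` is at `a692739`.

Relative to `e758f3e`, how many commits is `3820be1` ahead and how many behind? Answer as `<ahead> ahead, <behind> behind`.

6 ahead, 0 behind

Reachable from 3820be1: {044fa40, 1b3191d, 3820be1, 58018f8, d0711ad, d85fc33, e758f3e, edc8573}.
Reachable from e758f3e: {044fa40, e758f3e}.
Only in 3820be1's history (ahead): {1b3191d, 3820be1, 58018f8, d0711ad, d85fc33, edc8573} — 6.
Only in e758f3e's history (behind): {} — 0.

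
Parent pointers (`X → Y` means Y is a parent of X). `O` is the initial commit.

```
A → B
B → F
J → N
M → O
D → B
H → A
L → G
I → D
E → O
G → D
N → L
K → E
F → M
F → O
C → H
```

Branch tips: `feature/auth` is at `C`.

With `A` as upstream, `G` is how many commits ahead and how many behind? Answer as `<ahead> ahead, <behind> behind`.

2 ahead, 1 behind

Reachable from G: {B, D, F, G, M, O}.
Reachable from A: {A, B, F, M, O}.
Only in G's history (ahead): {D, G} — 2.
Only in A's history (behind): {A} — 1.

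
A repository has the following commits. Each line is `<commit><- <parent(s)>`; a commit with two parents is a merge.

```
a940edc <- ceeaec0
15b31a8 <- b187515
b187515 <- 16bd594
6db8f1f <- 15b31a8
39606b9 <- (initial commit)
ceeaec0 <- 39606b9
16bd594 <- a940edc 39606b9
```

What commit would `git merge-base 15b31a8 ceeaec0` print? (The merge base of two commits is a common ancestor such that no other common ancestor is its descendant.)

ceeaec0

Ancestors of 15b31a8: {15b31a8, 16bd594, 39606b9, a940edc, b187515, ceeaec0}.
Ancestors of ceeaec0: {39606b9, ceeaec0}.
Common ancestors: {39606b9, ceeaec0}.
Among these, ceeaec0 is not an ancestor of any other common ancestor — it is the merge base.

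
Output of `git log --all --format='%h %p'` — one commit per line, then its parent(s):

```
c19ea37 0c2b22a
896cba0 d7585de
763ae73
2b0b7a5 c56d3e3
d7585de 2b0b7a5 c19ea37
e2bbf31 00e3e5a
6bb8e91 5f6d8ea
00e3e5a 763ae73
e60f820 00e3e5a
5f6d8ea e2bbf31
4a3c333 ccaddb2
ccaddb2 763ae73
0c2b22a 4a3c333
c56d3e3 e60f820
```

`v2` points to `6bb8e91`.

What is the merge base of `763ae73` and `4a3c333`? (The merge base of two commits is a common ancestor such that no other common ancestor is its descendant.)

Ancestors of 763ae73: {763ae73}.
Ancestors of 4a3c333: {4a3c333, 763ae73, ccaddb2}.
Common ancestors: {763ae73}.
The only common ancestor is 763ae73, so it is the merge base.

763ae73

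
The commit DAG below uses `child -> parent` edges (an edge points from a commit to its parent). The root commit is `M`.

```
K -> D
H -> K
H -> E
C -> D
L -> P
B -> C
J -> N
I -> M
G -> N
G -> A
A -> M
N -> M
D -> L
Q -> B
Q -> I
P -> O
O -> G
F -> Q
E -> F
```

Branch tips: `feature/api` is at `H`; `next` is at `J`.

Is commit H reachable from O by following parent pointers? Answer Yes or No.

No

Ancestors of O: {A, G, M, N, O}.
H is not in that set, so it is not an ancestor of O.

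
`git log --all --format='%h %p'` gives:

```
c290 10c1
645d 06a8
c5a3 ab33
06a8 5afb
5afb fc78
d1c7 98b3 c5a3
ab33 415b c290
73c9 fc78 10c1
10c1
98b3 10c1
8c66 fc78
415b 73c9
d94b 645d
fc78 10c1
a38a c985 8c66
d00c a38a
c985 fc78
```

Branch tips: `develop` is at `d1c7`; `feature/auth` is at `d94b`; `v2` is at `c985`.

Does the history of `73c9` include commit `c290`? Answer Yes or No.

No

Ancestors of 73c9: {10c1, 73c9, fc78}.
c290 is not in that set, so it is not an ancestor of 73c9.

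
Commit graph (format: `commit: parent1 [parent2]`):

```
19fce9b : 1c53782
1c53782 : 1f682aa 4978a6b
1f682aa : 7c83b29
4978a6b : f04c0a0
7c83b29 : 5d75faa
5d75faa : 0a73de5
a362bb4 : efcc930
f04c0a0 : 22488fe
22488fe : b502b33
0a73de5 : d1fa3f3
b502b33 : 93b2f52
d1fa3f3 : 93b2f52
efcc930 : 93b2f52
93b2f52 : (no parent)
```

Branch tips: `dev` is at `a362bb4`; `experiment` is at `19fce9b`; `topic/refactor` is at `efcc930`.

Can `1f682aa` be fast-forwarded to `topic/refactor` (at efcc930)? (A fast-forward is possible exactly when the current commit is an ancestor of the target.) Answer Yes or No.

No

A fast-forward from 1f682aa to efcc930 is possible iff 1f682aa is an ancestor of efcc930.
Ancestors of efcc930: {93b2f52, efcc930}.
1f682aa is not among them, so fast-forward is not possible.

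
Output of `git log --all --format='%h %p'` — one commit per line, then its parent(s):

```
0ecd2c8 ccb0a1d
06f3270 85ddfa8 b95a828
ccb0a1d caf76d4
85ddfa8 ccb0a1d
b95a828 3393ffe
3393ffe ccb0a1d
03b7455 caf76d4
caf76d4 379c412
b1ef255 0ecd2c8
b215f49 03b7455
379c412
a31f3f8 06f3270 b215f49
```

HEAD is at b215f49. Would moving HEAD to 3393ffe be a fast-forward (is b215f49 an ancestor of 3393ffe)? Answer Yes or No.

A fast-forward from b215f49 to 3393ffe is possible iff b215f49 is an ancestor of 3393ffe.
Ancestors of 3393ffe: {3393ffe, 379c412, caf76d4, ccb0a1d}.
b215f49 is not among them, so fast-forward is not possible.

No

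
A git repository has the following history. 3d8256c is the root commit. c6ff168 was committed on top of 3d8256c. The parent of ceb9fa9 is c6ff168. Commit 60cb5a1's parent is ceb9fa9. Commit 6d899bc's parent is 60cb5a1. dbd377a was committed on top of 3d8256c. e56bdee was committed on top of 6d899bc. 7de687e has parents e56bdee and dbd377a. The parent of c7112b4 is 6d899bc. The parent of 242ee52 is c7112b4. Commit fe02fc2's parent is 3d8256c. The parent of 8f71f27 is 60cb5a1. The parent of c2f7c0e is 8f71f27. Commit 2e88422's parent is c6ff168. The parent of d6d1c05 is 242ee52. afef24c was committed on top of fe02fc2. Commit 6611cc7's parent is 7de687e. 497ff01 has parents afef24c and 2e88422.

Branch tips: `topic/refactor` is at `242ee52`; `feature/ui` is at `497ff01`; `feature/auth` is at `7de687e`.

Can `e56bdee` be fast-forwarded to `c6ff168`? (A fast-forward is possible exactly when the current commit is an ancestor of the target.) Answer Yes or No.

No

A fast-forward from e56bdee to c6ff168 is possible iff e56bdee is an ancestor of c6ff168.
Ancestors of c6ff168: {3d8256c, c6ff168}.
e56bdee is not among them, so fast-forward is not possible.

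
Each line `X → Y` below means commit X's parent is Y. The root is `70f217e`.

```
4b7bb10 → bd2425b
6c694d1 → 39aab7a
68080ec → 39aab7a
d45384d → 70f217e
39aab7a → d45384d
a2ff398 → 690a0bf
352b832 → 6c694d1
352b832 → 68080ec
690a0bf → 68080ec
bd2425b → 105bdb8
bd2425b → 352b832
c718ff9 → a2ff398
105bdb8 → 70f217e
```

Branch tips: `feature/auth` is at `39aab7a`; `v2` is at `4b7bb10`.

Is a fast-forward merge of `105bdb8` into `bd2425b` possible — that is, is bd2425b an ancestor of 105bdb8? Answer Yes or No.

A fast-forward from bd2425b to 105bdb8 is possible iff bd2425b is an ancestor of 105bdb8.
Ancestors of 105bdb8: {105bdb8, 70f217e}.
bd2425b is not among them, so fast-forward is not possible.

No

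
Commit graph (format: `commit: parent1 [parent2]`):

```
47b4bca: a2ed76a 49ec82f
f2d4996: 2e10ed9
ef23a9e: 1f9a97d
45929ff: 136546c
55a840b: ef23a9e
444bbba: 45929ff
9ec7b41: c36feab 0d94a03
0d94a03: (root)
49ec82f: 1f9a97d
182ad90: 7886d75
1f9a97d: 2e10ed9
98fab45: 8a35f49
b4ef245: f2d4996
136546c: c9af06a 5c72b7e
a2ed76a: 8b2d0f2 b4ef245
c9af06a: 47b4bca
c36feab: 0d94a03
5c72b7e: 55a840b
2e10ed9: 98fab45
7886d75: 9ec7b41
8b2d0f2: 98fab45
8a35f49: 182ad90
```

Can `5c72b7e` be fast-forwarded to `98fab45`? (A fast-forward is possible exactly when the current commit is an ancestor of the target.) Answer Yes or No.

No

A fast-forward from 5c72b7e to 98fab45 is possible iff 5c72b7e is an ancestor of 98fab45.
Ancestors of 98fab45: {0d94a03, 182ad90, 7886d75, 8a35f49, 98fab45, 9ec7b41, c36feab}.
5c72b7e is not among them, so fast-forward is not possible.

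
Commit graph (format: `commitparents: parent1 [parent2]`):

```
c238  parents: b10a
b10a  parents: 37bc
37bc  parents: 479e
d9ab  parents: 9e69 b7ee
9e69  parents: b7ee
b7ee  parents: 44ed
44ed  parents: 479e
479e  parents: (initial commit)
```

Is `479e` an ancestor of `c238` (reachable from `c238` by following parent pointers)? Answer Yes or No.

Yes

Ancestors of c238 (commits reachable by following parents): {37bc, 479e, b10a, c238}.
479e is in that set, so it is an ancestor of c238.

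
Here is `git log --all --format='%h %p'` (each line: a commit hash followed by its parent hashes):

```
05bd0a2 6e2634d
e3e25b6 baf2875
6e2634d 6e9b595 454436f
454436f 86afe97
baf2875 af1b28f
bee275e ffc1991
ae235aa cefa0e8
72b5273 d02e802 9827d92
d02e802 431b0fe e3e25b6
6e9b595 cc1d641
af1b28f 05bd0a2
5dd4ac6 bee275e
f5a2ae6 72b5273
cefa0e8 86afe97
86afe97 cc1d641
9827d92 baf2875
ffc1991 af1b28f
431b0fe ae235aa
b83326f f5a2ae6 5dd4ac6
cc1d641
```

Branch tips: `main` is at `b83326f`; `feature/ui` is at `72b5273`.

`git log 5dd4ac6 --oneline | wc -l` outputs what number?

10

Walking parent pointers from 5dd4ac6: reachable set = {05bd0a2, 454436f, 5dd4ac6, 6e2634d, 6e9b595, 86afe97, af1b28f, bee275e, cc1d641, ffc1991}.
That is 10 commits.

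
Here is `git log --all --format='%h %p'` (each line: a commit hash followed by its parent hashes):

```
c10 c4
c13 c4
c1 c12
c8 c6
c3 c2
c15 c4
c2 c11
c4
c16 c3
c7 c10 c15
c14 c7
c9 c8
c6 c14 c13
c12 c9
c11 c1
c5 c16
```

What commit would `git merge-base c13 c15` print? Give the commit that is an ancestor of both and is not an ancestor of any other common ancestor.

c4

Ancestors of c13: {c13, c4}.
Ancestors of c15: {c15, c4}.
Common ancestors: {c4}.
The only common ancestor is c4, so it is the merge base.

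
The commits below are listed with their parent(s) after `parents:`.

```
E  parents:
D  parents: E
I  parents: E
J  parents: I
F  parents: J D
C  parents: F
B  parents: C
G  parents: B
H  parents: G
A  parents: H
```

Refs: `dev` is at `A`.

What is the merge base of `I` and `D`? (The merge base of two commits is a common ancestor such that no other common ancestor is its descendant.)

Ancestors of I: {E, I}.
Ancestors of D: {D, E}.
Common ancestors: {E}.
The only common ancestor is E, so it is the merge base.

E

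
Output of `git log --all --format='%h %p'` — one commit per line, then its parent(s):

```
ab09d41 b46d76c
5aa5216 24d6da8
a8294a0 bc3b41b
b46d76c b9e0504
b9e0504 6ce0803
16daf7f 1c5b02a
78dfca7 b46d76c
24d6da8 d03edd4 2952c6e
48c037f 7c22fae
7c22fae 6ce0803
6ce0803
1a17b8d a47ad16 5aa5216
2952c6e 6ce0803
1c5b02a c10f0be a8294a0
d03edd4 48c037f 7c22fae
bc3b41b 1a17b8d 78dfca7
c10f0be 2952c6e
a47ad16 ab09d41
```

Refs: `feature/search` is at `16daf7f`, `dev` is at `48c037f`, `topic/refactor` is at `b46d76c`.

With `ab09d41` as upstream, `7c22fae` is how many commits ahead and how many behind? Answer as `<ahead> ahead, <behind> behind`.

Reachable from 7c22fae: {6ce0803, 7c22fae}.
Reachable from ab09d41: {6ce0803, ab09d41, b46d76c, b9e0504}.
Only in 7c22fae's history (ahead): {7c22fae} — 1.
Only in ab09d41's history (behind): {ab09d41, b46d76c, b9e0504} — 3.

1 ahead, 3 behind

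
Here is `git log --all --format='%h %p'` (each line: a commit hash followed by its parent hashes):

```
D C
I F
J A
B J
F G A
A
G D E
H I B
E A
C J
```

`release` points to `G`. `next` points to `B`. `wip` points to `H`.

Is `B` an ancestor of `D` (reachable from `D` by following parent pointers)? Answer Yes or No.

No

Ancestors of D: {A, C, D, J}.
B is not in that set, so it is not an ancestor of D.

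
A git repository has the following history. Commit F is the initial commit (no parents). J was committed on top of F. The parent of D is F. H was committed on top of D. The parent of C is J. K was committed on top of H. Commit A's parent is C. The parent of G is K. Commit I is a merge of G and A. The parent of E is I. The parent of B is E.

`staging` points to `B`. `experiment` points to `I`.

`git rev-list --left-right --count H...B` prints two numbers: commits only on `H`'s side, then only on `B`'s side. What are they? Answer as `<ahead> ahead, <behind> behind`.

Reachable from H: {D, F, H}.
Reachable from B: {A, B, C, D, E, F, G, H, I, J, K}.
Only in H's history (ahead): {} — 0.
Only in B's history (behind): {A, B, C, E, G, I, J, K} — 8.

0 ahead, 8 behind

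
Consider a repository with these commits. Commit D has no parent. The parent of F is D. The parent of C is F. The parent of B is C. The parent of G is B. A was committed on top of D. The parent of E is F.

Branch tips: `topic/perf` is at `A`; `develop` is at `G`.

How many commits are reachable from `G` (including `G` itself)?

5

Walking parent pointers from G: reachable set = {B, C, D, F, G}.
That is 5 commits.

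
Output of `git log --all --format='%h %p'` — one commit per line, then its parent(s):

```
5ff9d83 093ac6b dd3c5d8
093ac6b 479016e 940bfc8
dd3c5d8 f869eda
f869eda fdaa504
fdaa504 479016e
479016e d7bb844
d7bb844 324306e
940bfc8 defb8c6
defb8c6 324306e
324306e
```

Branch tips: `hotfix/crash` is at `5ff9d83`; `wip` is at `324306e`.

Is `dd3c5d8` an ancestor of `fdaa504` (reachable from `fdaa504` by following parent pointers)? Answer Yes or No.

Ancestors of fdaa504: {324306e, 479016e, d7bb844, fdaa504}.
dd3c5d8 is not in that set, so it is not an ancestor of fdaa504.

No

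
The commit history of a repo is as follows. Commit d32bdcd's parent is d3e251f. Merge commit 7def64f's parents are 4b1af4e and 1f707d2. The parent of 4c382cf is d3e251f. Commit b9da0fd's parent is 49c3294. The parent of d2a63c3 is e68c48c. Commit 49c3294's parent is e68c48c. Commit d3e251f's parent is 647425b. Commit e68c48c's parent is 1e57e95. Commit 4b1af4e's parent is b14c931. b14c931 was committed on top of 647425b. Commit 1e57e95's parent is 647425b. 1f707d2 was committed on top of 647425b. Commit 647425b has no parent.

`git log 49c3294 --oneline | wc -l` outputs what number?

Walking parent pointers from 49c3294: reachable set = {1e57e95, 49c3294, 647425b, e68c48c}.
That is 4 commits.

4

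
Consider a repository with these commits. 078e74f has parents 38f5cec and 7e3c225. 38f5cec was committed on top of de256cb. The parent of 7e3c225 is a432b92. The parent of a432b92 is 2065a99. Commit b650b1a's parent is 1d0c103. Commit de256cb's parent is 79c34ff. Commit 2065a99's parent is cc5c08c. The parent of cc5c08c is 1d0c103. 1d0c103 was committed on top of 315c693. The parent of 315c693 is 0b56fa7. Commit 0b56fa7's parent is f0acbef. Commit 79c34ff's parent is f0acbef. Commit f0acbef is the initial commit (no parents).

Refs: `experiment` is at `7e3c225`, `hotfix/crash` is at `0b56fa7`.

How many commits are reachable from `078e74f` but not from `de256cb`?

9

Reachable from 078e74f: {078e74f, 0b56fa7, 1d0c103, 2065a99, 315c693, 38f5cec, 79c34ff, 7e3c225, a432b92, cc5c08c, de256cb, f0acbef}.
Reachable from de256cb: {79c34ff, de256cb, f0acbef}.
In 078e74f's history but not de256cb's: {078e74f, 0b56fa7, 1d0c103, 2065a99, 315c693, 38f5cec, 7e3c225, a432b92, cc5c08c} — 9 commits.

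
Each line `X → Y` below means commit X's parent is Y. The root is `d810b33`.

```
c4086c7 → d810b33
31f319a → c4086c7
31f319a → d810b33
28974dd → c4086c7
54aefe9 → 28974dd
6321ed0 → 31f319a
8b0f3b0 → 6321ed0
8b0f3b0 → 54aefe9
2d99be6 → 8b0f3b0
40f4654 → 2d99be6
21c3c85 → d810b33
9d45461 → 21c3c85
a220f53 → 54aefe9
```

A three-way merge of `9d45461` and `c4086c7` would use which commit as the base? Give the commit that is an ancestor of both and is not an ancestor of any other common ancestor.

d810b33

Ancestors of 9d45461: {21c3c85, 9d45461, d810b33}.
Ancestors of c4086c7: {c4086c7, d810b33}.
Common ancestors: {d810b33}.
The only common ancestor is d810b33, so it is the merge base.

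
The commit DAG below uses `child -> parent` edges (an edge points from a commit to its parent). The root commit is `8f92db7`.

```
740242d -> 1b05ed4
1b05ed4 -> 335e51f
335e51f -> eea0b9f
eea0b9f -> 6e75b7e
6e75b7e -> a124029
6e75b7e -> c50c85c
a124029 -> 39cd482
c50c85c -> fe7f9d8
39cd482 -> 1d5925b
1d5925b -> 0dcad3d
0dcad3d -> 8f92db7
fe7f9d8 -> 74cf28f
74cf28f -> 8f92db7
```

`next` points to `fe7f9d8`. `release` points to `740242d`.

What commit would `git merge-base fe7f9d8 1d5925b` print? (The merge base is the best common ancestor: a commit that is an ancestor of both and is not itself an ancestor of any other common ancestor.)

Ancestors of fe7f9d8: {74cf28f, 8f92db7, fe7f9d8}.
Ancestors of 1d5925b: {0dcad3d, 1d5925b, 8f92db7}.
Common ancestors: {8f92db7}.
The only common ancestor is 8f92db7, so it is the merge base.

8f92db7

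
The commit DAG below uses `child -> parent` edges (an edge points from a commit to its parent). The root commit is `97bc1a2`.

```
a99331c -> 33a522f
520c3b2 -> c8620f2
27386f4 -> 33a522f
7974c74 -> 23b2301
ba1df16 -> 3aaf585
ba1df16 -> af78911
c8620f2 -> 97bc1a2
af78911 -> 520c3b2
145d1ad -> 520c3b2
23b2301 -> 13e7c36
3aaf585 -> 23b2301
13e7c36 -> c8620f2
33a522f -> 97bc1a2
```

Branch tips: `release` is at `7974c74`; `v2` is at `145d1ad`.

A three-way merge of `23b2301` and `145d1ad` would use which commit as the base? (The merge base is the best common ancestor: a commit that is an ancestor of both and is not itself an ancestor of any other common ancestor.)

c8620f2

Ancestors of 23b2301: {13e7c36, 23b2301, 97bc1a2, c8620f2}.
Ancestors of 145d1ad: {145d1ad, 520c3b2, 97bc1a2, c8620f2}.
Common ancestors: {97bc1a2, c8620f2}.
Among these, c8620f2 is not an ancestor of any other common ancestor — it is the merge base.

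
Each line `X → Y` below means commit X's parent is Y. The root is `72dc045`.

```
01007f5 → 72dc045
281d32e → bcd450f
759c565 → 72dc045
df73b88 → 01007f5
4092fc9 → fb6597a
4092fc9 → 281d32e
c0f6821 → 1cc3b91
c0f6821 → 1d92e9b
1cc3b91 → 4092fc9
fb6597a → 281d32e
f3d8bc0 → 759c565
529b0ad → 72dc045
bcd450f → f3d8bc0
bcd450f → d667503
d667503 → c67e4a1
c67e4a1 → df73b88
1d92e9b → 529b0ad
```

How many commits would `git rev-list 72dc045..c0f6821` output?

Reachable from c0f6821: {01007f5, 1cc3b91, 1d92e9b, 281d32e, 4092fc9, 529b0ad, 72dc045, 759c565, bcd450f, c0f6821, c67e4a1, d667503, df73b88, f3d8bc0, fb6597a}.
Reachable from 72dc045: {72dc045}.
In c0f6821's history but not 72dc045's: {01007f5, 1cc3b91, 1d92e9b, 281d32e, 4092fc9, 529b0ad, 759c565, bcd450f, c0f6821, c67e4a1, d667503, df73b88, f3d8bc0, fb6597a} — 14 commits.

14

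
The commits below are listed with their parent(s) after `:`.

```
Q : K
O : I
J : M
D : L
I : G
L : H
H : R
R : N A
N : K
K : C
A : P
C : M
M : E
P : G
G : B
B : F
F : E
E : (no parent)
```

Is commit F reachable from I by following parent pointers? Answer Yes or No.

Ancestors of I (commits reachable by following parents): {B, E, F, G, I}.
F is in that set, so it is an ancestor of I.

Yes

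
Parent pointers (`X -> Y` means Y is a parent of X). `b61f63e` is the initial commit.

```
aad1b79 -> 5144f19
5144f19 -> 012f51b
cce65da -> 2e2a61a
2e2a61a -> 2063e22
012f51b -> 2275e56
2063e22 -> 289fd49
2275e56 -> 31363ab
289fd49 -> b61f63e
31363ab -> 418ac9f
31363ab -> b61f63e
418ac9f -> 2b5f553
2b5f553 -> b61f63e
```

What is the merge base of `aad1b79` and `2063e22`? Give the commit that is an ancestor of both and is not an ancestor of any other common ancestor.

Ancestors of aad1b79: {012f51b, 2275e56, 2b5f553, 31363ab, 418ac9f, 5144f19, aad1b79, b61f63e}.
Ancestors of 2063e22: {2063e22, 289fd49, b61f63e}.
Common ancestors: {b61f63e}.
The only common ancestor is b61f63e, so it is the merge base.

b61f63e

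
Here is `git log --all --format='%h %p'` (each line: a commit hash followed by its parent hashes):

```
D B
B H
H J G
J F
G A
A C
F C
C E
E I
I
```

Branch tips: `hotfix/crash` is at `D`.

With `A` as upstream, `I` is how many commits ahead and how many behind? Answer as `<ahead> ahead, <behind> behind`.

Reachable from I: {I}.
Reachable from A: {A, C, E, I}.
Only in I's history (ahead): {} — 0.
Only in A's history (behind): {A, C, E} — 3.

0 ahead, 3 behind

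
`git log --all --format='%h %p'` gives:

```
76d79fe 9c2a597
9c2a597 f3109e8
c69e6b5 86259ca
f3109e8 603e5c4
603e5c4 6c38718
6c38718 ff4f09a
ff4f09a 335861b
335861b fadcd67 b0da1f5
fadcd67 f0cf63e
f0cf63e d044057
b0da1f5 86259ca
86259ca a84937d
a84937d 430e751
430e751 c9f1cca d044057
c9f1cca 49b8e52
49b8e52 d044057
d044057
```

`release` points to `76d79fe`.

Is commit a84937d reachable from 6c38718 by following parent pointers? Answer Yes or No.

Ancestors of 6c38718 (commits reachable by following parents): {335861b, 430e751, 49b8e52, 6c38718, 86259ca, a84937d, b0da1f5, c9f1cca, d044057, f0cf63e, fadcd67, ff4f09a}.
a84937d is in that set, so it is an ancestor of 6c38718.

Yes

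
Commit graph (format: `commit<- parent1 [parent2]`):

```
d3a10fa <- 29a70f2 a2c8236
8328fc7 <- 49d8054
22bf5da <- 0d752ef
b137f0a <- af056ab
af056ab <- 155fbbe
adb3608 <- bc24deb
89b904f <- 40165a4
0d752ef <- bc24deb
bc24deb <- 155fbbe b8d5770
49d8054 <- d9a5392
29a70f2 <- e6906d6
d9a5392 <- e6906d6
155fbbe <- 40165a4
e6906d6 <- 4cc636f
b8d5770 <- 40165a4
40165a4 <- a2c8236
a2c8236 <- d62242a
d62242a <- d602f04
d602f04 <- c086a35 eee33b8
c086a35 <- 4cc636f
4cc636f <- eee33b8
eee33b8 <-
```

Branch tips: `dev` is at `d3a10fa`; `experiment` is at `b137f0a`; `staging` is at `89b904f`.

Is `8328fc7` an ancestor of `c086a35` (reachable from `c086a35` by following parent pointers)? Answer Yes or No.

Ancestors of c086a35: {4cc636f, c086a35, eee33b8}.
8328fc7 is not in that set, so it is not an ancestor of c086a35.

No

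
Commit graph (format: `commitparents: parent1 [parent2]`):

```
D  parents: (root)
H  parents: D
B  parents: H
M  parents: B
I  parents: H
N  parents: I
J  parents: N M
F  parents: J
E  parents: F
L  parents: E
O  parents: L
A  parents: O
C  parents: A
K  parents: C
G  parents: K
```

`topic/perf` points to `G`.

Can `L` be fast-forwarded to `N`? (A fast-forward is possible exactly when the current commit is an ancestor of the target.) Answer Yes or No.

A fast-forward from L to N is possible iff L is an ancestor of N.
Ancestors of N: {D, H, I, N}.
L is not among them, so fast-forward is not possible.

No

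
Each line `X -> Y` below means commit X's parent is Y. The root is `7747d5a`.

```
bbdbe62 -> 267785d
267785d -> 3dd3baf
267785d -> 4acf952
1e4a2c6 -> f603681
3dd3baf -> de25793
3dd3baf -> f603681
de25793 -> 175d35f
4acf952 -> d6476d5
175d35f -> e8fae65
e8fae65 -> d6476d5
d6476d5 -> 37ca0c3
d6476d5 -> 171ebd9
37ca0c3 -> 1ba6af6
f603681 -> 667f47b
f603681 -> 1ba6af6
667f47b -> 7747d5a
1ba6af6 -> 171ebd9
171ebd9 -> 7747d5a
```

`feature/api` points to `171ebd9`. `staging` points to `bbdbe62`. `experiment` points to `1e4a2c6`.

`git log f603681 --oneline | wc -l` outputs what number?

5

Walking parent pointers from f603681: reachable set = {171ebd9, 1ba6af6, 667f47b, 7747d5a, f603681}.
That is 5 commits.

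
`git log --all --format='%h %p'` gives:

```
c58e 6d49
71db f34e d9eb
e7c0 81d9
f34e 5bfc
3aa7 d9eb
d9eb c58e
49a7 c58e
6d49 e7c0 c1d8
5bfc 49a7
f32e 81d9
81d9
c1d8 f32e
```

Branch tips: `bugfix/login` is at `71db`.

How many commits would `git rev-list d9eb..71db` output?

4

Reachable from 71db: {49a7, 5bfc, 6d49, 71db, 81d9, c1d8, c58e, d9eb, e7c0, f32e, f34e}.
Reachable from d9eb: {6d49, 81d9, c1d8, c58e, d9eb, e7c0, f32e}.
In 71db's history but not d9eb's: {49a7, 5bfc, 71db, f34e} — 4 commits.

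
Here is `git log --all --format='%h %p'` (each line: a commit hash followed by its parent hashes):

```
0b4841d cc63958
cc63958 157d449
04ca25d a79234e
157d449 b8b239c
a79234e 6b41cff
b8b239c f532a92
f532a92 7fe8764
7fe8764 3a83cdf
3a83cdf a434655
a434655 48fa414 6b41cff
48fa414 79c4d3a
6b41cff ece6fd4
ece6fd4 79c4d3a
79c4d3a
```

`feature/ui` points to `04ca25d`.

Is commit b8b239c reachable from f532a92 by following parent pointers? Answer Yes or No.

Ancestors of f532a92: {3a83cdf, 48fa414, 6b41cff, 79c4d3a, 7fe8764, a434655, ece6fd4, f532a92}.
b8b239c is not in that set, so it is not an ancestor of f532a92.

No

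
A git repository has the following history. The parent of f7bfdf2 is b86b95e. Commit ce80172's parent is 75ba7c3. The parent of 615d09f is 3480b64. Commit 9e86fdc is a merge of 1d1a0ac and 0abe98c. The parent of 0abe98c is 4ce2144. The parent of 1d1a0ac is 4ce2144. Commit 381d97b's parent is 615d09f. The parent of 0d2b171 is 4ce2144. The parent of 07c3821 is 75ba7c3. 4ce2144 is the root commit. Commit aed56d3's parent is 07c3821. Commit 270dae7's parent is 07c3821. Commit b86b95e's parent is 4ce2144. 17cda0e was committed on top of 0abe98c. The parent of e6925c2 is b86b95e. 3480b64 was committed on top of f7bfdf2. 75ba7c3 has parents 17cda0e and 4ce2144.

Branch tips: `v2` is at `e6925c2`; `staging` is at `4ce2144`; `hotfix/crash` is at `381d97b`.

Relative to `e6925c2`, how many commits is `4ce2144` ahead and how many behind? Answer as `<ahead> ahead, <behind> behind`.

Reachable from 4ce2144: {4ce2144}.
Reachable from e6925c2: {4ce2144, b86b95e, e6925c2}.
Only in 4ce2144's history (ahead): {} — 0.
Only in e6925c2's history (behind): {b86b95e, e6925c2} — 2.

0 ahead, 2 behind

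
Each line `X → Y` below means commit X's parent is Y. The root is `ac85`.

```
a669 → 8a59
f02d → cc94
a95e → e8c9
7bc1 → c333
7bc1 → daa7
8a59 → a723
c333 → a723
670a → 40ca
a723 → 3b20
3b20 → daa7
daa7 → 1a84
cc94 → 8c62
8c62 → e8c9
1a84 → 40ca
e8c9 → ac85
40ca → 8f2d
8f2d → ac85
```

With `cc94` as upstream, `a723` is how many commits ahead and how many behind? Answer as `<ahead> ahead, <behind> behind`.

6 ahead, 3 behind

Reachable from a723: {1a84, 3b20, 40ca, 8f2d, a723, ac85, daa7}.
Reachable from cc94: {8c62, ac85, cc94, e8c9}.
Only in a723's history (ahead): {1a84, 3b20, 40ca, 8f2d, a723, daa7} — 6.
Only in cc94's history (behind): {8c62, cc94, e8c9} — 3.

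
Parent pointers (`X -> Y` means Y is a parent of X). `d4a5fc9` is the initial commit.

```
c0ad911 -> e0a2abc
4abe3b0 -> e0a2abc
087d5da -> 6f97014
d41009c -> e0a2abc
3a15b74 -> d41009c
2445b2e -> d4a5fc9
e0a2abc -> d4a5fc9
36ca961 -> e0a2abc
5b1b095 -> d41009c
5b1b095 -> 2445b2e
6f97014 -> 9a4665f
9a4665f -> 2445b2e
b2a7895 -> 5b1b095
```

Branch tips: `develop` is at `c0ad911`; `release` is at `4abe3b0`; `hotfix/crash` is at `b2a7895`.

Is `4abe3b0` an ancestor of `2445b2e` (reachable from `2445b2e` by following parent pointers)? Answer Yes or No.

No

Ancestors of 2445b2e: {2445b2e, d4a5fc9}.
4abe3b0 is not in that set, so it is not an ancestor of 2445b2e.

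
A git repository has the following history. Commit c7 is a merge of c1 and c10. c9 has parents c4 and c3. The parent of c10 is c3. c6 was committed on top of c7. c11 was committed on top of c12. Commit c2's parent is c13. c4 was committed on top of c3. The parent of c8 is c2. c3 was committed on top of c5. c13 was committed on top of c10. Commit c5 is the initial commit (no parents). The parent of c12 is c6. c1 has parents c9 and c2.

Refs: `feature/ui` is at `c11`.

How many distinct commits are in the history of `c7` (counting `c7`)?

9

Walking parent pointers from c7: reachable set = {c1, c10, c13, c2, c3, c4, c5, c7, c9}.
That is 9 commits.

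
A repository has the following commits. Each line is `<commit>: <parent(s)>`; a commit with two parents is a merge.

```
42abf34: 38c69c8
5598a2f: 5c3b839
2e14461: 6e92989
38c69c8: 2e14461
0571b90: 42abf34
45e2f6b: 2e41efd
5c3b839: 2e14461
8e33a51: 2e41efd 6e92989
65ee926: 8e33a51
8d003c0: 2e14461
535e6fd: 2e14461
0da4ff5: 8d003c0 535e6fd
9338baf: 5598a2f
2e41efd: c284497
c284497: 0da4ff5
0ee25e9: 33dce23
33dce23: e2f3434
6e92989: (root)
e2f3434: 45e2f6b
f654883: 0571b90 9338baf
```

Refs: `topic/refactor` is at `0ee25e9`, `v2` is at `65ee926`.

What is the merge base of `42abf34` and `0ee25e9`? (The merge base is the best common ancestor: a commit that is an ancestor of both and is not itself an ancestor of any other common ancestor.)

2e14461

Ancestors of 42abf34: {2e14461, 38c69c8, 42abf34, 6e92989}.
Ancestors of 0ee25e9: {0da4ff5, 0ee25e9, 2e14461, 2e41efd, 33dce23, 45e2f6b, 535e6fd, 6e92989, 8d003c0, c284497, e2f3434}.
Common ancestors: {2e14461, 6e92989}.
Among these, 2e14461 is not an ancestor of any other common ancestor — it is the merge base.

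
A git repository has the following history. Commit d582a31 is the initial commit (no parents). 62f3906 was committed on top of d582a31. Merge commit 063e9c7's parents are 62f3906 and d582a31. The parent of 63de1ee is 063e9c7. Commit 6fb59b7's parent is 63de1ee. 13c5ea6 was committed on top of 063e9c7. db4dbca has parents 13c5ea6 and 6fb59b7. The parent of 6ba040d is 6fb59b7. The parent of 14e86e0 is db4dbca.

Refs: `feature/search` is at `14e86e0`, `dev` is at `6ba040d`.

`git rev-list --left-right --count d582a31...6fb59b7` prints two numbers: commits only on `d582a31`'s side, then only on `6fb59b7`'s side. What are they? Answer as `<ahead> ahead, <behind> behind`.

0 ahead, 4 behind

Reachable from d582a31: {d582a31}.
Reachable from 6fb59b7: {063e9c7, 62f3906, 63de1ee, 6fb59b7, d582a31}.
Only in d582a31's history (ahead): {} — 0.
Only in 6fb59b7's history (behind): {063e9c7, 62f3906, 63de1ee, 6fb59b7} — 4.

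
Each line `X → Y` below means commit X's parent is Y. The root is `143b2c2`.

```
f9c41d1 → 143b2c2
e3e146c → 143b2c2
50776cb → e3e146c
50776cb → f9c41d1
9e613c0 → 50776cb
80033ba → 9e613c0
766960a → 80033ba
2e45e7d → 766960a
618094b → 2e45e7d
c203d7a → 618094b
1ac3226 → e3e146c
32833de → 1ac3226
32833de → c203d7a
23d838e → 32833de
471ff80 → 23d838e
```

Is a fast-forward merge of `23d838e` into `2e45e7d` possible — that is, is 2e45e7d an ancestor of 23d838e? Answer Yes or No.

Yes

A fast-forward from 2e45e7d to 23d838e is possible iff 2e45e7d is an ancestor of 23d838e.
Ancestors of 23d838e: {143b2c2, 1ac3226, 23d838e, 2e45e7d, 32833de, 50776cb, 618094b, 766960a, 80033ba, 9e613c0, c203d7a, e3e146c, f9c41d1}.
2e45e7d is among them, so fast-forward is possible.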